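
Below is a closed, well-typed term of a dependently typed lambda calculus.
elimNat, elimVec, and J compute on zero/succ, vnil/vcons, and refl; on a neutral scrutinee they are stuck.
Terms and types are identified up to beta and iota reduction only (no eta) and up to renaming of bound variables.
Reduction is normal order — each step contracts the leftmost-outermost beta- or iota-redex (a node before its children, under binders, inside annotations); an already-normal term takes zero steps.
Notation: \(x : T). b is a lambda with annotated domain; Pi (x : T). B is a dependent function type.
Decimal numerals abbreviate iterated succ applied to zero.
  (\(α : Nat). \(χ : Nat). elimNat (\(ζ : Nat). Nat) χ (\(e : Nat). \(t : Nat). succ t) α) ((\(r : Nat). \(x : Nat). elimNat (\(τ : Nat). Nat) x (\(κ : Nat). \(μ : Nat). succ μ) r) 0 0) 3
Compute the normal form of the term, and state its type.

resulting normal form:
  3
type:
  Nat
observation: 6 normal-order steps separate the term from its normal form.


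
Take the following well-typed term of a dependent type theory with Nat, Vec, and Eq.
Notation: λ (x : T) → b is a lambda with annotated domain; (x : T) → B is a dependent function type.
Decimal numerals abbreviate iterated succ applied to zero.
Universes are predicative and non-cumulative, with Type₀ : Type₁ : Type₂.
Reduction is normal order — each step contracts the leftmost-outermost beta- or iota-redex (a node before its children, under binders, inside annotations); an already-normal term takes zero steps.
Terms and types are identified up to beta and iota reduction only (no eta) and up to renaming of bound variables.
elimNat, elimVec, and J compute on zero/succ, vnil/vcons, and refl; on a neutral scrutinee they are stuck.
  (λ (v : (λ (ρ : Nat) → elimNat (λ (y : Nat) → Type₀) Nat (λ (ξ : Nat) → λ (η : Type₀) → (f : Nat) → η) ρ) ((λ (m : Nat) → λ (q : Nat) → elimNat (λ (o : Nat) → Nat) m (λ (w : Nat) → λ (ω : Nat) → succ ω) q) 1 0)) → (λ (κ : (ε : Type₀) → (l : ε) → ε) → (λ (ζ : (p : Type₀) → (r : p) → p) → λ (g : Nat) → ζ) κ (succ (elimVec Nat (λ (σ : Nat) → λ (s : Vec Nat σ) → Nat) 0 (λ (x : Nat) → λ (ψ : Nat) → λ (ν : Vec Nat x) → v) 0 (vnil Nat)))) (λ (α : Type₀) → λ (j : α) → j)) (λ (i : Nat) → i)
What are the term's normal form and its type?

reduced normal form:
  λ (v : Type₀) → λ (ρ : v) → ρ
the term's type:
  (v : Type₀) → (ρ : v) → v
observation: normalization takes exactly 4 steps under the normal-order strategy.


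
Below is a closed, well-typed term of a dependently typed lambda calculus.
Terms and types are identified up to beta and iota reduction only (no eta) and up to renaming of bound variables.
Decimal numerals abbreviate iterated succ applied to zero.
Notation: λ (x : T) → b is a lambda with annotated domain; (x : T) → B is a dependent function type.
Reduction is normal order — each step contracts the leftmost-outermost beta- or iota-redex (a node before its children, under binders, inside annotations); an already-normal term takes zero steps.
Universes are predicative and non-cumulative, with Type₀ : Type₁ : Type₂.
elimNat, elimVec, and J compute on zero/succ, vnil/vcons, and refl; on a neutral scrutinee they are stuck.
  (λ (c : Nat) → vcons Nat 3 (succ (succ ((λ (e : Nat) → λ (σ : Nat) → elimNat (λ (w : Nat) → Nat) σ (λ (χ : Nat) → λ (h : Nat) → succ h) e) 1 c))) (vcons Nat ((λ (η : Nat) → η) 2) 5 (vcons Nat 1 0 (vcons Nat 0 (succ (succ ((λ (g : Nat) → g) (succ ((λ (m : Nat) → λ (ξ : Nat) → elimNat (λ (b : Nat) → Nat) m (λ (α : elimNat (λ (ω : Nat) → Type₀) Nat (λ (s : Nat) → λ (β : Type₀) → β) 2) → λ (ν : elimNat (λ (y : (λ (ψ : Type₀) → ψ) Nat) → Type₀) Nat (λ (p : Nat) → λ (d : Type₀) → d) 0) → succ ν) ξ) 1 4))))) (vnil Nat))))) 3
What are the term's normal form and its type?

resulting normal form:
  vcons Nat 3 6 (vcons Nat 2 5 (vcons Nat 1 0 (vcons Nat 0 8 (vnil Nat))))
the term's type:
  Vec Nat 4
observation: the leftmost-outermost redex is a beta-redex, and normalization takes 24 steps.


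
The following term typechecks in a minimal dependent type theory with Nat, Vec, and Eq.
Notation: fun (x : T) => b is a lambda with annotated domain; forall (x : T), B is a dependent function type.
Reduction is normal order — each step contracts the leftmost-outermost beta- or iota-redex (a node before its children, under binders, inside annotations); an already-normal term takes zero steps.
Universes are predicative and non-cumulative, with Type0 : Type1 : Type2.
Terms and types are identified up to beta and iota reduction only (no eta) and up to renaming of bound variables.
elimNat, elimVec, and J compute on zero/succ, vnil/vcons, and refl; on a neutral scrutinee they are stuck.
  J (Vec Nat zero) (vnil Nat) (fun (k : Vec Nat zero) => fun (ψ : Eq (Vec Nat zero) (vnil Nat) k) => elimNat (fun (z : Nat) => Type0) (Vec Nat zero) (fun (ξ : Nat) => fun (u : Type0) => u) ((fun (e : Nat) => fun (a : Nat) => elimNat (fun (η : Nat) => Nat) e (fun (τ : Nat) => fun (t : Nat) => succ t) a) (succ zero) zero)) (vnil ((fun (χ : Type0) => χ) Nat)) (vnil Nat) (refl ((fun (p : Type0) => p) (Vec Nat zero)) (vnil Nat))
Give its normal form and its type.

resulting normal form:
  vnil Nat
inferred type:
  Vec Nat zero
observation: the term reaches its normal form after 2 normal-order steps.


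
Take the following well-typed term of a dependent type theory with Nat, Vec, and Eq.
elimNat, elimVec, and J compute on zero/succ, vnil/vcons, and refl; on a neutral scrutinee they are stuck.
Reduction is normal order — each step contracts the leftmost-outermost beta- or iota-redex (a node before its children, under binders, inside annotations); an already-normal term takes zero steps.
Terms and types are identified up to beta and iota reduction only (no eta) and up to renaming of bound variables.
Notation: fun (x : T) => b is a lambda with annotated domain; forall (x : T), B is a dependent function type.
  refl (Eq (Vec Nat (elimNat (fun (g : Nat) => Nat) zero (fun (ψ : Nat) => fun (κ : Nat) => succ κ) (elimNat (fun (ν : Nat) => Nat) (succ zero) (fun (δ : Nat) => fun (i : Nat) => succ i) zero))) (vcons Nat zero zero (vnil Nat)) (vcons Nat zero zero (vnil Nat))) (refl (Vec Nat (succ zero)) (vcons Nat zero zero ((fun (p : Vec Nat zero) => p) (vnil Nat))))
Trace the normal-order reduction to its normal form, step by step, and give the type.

normal-order reduction sequence:
  refl (Eq (Vec Nat (elimNat (fun (g : Nat) => Nat) zero (fun (ψ : Nat) => fun (κ : Nat) => succ κ) (elimNat (fun (ν : Nat) => Nat) (succ zero) (fun (δ : Nat) => fun (i : Nat) => succ i) zero))) (vcons Nat zero zero (vnil Nat)) (vcons Nat zero zero (vnil Nat))) (refl (Vec Nat (succ zero)) (vcons Nat zero zero ((fun (p : Vec Nat zero) => p) (vnil Nat))))
  ~> refl (Eq (Vec Nat (elimNat (fun (g : Nat) => Nat) zero (fun (ψ : Nat) => fun (κ : Nat) => succ κ) (succ zero))) (vcons Nat zero zero (vnil Nat)) (vcons Nat zero zero (vnil Nat))) (refl (Vec Nat (succ zero)) (vcons Nat zero zero ((fun (ν : Vec Nat zero) => ν) (vnil Nat))))
  ~> refl (Eq (Vec Nat ((fun (g : Nat) => fun (ψ : Nat) => succ ψ) zero (elimNat (fun (κ : Nat) => Nat) zero (fun (ν : Nat) => fun (δ : Nat) => succ δ) zero))) (vcons Nat zero zero (vnil Nat)) (vcons Nat zero zero (vnil Nat))) (refl (Vec Nat (succ zero)) (vcons Nat zero zero ((fun (i : Vec Nat zero) => i) (vnil Nat))))
  ~> refl (Eq (Vec Nat ((fun (g : Nat) => succ g) (elimNat (fun (ψ : Nat) => Nat) zero (fun (κ : Nat) => fun (ν : Nat) => succ ν) zero))) (vcons Nat zero zero (vnil Nat)) (vcons Nat zero zero (vnil Nat))) (refl (Vec Nat (succ zero)) (vcons Nat zero zero ((fun (δ : Vec Nat zero) => δ) (vnil Nat))))
  ~> refl (Eq (Vec Nat (succ (elimNat (fun (g : Nat) => Nat) zero (fun (ψ : Nat) => fun (κ : Nat) => succ κ) zero))) (vcons Nat zero zero (vnil Nat)) (vcons Nat zero zero (vnil Nat))) (refl (Vec Nat (succ zero)) (vcons Nat zero zero ((fun (ν : Vec Nat zero) => ν) (vnil Nat))))
  ~> refl (Eq (Vec Nat (succ zero)) (vcons Nat zero zero (vnil Nat)) (vcons Nat zero zero (vnil Nat))) (refl (Vec Nat (succ zero)) (vcons Nat zero zero ((fun (g : Vec Nat zero) => g) (vnil Nat))))
  ~> refl (Eq (Vec Nat (succ zero)) (vcons Nat zero zero (vnil Nat)) (vcons Nat zero zero (vnil Nat))) (refl (Vec Nat (succ zero)) (vcons Nat zero zero (vnil Nat)))
inferred type:
  Eq (Eq (Vec Nat (succ zero)) (vcons Nat zero zero (vnil Nat)) (vcons Nat zero zero (vnil Nat))) (refl (Vec Nat (succ zero)) (vcons Nat zero zero (vnil Nat))) (refl (Vec Nat (succ zero)) (vcons Nat zero zero (vnil Nat)))


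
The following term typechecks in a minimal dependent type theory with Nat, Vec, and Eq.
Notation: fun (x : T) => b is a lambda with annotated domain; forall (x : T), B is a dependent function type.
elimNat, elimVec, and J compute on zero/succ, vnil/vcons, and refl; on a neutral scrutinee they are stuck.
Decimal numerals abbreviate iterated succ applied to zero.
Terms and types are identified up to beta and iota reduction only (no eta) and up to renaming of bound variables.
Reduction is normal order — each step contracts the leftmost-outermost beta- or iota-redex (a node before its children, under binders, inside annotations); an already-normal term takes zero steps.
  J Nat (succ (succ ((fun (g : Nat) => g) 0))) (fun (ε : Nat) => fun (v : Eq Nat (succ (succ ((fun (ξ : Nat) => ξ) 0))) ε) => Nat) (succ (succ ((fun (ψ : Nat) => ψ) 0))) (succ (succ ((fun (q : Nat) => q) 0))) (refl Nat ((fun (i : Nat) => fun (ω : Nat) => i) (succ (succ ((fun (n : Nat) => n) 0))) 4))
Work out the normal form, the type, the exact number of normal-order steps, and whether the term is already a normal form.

resulting normal form:
  2
the term's type:
  Nat
steps to reach normal form (normal order): 2
started in normal form: no
first redex: a J iota-redex


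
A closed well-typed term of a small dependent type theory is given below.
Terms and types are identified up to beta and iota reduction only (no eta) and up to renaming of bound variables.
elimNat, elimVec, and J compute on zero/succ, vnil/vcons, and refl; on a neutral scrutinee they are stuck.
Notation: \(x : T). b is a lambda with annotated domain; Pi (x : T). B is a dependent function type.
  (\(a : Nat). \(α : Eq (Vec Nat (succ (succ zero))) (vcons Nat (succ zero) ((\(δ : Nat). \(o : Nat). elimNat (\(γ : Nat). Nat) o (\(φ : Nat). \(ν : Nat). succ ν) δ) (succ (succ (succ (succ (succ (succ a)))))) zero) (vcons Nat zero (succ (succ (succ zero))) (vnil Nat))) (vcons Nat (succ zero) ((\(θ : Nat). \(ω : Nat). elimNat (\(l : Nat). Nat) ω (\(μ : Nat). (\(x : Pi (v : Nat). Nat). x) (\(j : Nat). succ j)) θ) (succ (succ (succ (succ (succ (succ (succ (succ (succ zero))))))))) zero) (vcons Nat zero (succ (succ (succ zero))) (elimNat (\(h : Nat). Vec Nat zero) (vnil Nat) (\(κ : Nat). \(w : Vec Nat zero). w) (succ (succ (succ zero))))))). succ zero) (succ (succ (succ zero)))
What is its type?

the term's type:
  Pi (a : Eq (Vec Nat (succ (succ zero))) (vcons Nat (succ zero) (succ (succ (succ (succ (succ (succ (succ (succ (succ zero))))))))) (vcons Nat zero (succ (succ (succ zero))) (vnil Nat))) (vcons Nat (succ zero) (succ (succ (succ (succ (succ (succ (succ (succ (succ zero))))))))) (vcons Nat zero (succ (succ (succ zero))) (vnil Nat)))). Nat


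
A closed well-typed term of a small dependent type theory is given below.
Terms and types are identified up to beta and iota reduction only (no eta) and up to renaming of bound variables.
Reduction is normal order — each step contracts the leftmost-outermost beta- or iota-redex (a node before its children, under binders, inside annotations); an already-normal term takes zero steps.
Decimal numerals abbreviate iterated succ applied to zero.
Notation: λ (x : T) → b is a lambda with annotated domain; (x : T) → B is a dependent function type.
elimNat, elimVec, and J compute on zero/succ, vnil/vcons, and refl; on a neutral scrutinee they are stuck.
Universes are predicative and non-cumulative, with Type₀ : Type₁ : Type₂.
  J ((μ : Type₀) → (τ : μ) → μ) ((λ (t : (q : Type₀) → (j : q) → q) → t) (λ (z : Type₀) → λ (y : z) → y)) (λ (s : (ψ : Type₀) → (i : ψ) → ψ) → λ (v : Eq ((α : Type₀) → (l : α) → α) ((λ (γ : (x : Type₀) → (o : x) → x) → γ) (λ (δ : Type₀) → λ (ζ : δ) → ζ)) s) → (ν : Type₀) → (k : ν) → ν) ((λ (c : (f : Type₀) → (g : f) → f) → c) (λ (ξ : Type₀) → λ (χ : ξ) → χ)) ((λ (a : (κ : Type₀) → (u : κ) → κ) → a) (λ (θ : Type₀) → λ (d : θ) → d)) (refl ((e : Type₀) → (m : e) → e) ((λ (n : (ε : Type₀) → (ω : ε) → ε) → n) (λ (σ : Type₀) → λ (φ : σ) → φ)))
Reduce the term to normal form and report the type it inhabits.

resulting normal form:
  λ (μ : Type₀) → λ (τ : μ) → τ
inferred type:
  (μ : Type₀) → (τ : μ) → μ
observation: 2 normal-order steps normalize the term, beginning with a J iota-redex.


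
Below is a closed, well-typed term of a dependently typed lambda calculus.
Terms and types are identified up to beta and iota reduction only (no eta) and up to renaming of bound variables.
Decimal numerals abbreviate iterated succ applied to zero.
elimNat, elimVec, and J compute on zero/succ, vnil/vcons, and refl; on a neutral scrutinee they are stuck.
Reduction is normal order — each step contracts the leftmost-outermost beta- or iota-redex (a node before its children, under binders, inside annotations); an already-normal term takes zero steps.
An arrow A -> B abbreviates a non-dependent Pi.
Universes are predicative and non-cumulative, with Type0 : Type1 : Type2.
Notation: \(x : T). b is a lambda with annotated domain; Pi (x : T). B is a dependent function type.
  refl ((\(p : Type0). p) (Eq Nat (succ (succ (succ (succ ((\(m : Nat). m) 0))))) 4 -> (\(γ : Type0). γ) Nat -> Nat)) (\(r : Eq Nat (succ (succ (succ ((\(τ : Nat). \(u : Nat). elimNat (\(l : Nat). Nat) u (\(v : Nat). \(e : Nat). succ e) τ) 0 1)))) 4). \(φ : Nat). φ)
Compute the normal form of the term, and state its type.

resulting normal form:
  refl (Eq Nat 4 4 -> Nat -> Nat) (\(p : Eq Nat 4 4). \(m : Nat). m)
type:
  Eq (Eq Nat 4 4 -> Nat -> Nat) (\(p : Eq Nat 4 4). \(m : Nat). m) (\(γ : Eq Nat 4 4). \(r : Nat). r)
observation: contracting a beta-redex first, the term normalizes in 6 steps.


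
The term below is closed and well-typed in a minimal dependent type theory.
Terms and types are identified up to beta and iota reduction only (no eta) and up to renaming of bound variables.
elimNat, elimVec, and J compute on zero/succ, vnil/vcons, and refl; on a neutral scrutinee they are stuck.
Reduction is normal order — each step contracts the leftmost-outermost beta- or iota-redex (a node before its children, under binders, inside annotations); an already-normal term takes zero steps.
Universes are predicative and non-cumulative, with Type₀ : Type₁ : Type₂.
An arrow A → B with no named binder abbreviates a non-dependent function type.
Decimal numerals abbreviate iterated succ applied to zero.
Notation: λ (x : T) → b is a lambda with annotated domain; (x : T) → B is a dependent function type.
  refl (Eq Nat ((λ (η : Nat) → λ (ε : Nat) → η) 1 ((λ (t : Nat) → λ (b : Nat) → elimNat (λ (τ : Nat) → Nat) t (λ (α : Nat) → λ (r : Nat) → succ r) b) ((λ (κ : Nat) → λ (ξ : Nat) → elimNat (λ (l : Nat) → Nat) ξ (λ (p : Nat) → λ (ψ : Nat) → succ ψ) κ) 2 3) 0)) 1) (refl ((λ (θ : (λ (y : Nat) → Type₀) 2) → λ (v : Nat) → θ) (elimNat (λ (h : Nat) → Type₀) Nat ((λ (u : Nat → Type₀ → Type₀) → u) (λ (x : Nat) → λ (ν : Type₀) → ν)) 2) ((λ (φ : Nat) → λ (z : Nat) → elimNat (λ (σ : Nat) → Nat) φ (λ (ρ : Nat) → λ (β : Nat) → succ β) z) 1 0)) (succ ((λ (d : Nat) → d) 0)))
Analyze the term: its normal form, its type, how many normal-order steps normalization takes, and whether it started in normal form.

normal form:
  refl (Eq Nat 1 1) (refl Nat 1)
inferred type:
  Eq (Eq Nat 1 1) (refl Nat 1) (refl Nat 1)
reduction steps (normal order): 14
already normal: no
first contracted redex: a beta-redex


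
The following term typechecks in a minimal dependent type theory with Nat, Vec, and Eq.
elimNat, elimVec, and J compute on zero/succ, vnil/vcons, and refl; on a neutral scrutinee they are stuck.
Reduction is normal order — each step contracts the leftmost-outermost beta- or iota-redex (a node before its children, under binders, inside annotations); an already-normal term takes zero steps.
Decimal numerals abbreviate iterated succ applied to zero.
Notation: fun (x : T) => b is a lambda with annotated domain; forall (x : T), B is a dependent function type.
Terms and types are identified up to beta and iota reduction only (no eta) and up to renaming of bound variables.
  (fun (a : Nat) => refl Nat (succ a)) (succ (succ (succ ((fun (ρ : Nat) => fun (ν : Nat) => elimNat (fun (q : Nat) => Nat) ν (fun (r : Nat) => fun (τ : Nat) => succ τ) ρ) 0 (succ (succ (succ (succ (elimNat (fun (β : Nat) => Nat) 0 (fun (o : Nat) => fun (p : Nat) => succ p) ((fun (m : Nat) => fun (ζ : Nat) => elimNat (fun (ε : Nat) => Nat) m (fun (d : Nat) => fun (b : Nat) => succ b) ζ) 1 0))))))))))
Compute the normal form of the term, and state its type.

normal form:
  refl Nat 9
the term's type:
  Eq Nat 9 9


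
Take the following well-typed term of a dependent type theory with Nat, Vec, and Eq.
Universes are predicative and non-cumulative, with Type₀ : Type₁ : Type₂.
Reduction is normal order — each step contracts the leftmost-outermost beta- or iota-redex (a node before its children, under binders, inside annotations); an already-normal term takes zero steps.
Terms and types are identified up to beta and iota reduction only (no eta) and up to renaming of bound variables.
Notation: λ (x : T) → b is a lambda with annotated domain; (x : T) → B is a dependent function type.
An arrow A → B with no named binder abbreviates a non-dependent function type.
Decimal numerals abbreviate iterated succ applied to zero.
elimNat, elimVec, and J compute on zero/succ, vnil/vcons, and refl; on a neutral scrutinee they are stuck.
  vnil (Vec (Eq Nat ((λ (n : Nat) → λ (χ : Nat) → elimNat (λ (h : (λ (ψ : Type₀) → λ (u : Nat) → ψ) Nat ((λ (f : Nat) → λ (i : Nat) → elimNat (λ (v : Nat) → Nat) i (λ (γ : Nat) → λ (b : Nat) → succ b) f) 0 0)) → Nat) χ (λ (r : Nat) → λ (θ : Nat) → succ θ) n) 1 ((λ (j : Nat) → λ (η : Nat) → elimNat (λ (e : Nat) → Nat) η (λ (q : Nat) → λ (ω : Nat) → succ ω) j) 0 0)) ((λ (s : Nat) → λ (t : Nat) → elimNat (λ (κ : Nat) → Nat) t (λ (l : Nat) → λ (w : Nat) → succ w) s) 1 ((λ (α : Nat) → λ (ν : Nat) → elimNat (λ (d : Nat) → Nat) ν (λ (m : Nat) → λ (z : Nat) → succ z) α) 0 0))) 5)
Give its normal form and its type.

resulting normal form:
  vnil (Vec (Eq Nat 1 1) 5)
inferred type:
  Vec (Vec (Eq Nat 1 1) 5) 0


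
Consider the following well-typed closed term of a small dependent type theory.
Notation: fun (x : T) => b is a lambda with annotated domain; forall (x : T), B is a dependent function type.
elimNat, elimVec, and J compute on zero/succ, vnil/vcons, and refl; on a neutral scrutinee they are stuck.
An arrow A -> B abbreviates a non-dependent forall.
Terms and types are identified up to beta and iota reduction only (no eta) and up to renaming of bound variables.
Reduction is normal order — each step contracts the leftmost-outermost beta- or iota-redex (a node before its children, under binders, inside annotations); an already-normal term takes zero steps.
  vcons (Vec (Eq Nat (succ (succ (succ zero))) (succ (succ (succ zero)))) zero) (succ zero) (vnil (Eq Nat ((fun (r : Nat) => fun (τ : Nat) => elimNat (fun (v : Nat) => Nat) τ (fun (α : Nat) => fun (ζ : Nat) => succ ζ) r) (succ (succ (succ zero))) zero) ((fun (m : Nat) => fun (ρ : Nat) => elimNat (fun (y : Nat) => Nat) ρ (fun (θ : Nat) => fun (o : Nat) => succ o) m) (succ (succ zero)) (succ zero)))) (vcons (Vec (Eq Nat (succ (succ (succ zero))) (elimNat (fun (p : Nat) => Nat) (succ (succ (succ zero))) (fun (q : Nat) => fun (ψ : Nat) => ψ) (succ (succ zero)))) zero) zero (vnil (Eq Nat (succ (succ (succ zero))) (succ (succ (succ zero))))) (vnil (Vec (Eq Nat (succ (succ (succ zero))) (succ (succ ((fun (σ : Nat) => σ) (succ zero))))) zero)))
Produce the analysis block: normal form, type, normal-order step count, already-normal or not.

reduced normal form:
  vcons (Vec (Eq Nat (succ (succ (succ zero))) (succ (succ (succ zero)))) zero) (succ zero) (vnil (Eq Nat (succ (succ (succ zero))) (succ (succ (succ zero))))) (vcons (Vec (Eq Nat (succ (succ (succ zero))) (succ (succ (succ zero)))) zero) zero (vnil (Eq Nat (succ (succ (succ zero))) (succ (succ (succ zero))))) (vnil (Vec (Eq Nat (succ (succ (succ zero))) (succ (succ (succ zero)))) zero)))
the term's type:
  Vec (Vec (Eq Nat (succ (succ (succ zero))) (succ (succ (succ zero)))) zero) (succ (succ zero))
steps to reach normal form (normal order): 29
started in normal form: no
first contracted redex: a beta-redex


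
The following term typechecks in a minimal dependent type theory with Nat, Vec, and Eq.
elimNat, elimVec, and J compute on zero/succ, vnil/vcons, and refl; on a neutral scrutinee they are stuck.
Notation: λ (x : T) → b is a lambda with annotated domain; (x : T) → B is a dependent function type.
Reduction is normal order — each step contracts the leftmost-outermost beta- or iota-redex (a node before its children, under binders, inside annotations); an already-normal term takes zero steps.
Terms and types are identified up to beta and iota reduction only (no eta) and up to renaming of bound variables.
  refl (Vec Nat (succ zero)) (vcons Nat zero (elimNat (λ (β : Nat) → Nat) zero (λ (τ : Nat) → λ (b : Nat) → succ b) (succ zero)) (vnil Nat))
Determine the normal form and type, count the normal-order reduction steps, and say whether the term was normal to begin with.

reduced normal form:
  refl (Vec Nat (succ zero)) (vcons Nat zero (succ zero) (vnil Nat))
the term's type:
  Eq (Vec Nat (succ zero)) (vcons Nat zero (succ zero) (vnil Nat)) (vcons Nat zero (succ zero) (vnil Nat))
reduction steps (normal order): 4
started in normal form: no
first contracted redex: an elimNat iota-redex


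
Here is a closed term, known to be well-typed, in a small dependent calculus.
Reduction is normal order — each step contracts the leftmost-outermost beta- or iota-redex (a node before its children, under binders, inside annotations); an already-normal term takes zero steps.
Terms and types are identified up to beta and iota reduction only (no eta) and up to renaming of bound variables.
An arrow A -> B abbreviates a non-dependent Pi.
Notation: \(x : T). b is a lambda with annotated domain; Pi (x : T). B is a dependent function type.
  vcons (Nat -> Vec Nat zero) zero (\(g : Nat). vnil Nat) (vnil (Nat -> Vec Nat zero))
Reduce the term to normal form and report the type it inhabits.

reduced normal form:
  vcons (Nat -> Vec Nat zero) zero (\(g : Nat). vnil Nat) (vnil (Nat -> Vec Nat zero))
the term's type:
  Vec (Nat -> Vec Nat zero) (succ zero)
observation: no redex remains anywhere in the term; it is its own normal form.


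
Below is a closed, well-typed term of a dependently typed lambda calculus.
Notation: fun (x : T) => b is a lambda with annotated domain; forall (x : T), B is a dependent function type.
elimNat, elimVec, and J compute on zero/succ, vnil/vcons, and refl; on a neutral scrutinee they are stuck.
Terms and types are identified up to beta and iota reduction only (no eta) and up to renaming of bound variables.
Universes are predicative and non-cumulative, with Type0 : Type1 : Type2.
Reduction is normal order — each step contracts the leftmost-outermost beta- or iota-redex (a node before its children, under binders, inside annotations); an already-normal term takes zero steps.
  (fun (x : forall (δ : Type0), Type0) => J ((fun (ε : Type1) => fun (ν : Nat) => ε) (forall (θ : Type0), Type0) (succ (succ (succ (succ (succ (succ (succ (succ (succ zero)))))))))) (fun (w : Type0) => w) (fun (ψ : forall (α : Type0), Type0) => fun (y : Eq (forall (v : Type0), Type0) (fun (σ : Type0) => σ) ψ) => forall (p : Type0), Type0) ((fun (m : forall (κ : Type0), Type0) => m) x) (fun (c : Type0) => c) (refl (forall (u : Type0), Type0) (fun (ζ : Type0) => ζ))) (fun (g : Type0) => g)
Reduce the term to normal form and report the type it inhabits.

normal form:
  fun (x : Type0) => x
the term's type:
  forall (x : Type0), Type0
observation: contracting a beta-redex first, the term normalizes in 3 steps.


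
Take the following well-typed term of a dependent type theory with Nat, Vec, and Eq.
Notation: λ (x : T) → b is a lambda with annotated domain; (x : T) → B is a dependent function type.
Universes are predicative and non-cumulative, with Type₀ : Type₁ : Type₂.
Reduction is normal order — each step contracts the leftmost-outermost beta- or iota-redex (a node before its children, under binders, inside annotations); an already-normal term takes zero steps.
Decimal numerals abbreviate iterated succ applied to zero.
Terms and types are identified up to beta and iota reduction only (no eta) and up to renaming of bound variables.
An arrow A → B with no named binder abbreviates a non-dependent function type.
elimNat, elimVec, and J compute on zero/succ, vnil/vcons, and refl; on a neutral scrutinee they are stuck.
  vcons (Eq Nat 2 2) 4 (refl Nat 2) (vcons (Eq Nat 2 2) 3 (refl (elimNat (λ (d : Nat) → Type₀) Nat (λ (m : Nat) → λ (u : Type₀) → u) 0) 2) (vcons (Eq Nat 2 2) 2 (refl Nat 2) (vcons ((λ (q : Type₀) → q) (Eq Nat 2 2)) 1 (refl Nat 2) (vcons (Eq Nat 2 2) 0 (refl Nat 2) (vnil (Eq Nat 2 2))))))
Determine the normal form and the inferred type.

resulting normal form:
  vcons (Eq Nat 2 2) 4 (refl Nat 2) (vcons (Eq Nat 2 2) 3 (refl Nat 2) (vcons (Eq Nat 2 2) 2 (refl Nat 2) (vcons (Eq Nat 2 2) 1 (refl Nat 2) (vcons (Eq Nat 2 2) 0 (refl Nat 2) (vnil (Eq Nat 2 2))))))
inferred type:
  Vec (Eq Nat 2 2) 5


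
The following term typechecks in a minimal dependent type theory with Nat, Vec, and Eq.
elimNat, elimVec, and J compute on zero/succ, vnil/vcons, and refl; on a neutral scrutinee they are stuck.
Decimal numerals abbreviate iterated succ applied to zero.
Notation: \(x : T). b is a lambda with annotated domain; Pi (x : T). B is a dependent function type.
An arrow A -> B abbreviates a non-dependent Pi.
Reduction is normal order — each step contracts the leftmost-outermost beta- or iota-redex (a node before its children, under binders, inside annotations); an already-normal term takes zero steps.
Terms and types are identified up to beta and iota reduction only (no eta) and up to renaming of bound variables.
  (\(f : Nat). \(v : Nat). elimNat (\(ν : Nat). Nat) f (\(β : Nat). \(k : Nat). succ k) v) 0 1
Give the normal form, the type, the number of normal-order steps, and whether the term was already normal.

reduced normal form:
  1
inferred type:
  Nat
normal-order step count: 6
already normal: no
first contracted redex: a beta-redex


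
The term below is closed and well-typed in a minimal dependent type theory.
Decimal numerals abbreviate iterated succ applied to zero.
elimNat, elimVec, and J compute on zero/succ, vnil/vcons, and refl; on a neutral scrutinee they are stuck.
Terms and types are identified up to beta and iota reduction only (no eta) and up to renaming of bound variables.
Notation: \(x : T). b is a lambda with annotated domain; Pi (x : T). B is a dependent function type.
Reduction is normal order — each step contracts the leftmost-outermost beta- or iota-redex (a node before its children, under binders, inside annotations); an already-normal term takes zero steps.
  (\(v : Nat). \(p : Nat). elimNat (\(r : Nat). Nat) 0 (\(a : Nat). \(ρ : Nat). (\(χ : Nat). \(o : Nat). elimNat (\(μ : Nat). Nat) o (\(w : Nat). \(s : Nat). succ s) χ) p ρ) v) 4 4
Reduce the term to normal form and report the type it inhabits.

normal form:
  16
type:
  Nat
observation: the leftmost-outermost redex is a beta-redex, and normalization takes 75 steps.


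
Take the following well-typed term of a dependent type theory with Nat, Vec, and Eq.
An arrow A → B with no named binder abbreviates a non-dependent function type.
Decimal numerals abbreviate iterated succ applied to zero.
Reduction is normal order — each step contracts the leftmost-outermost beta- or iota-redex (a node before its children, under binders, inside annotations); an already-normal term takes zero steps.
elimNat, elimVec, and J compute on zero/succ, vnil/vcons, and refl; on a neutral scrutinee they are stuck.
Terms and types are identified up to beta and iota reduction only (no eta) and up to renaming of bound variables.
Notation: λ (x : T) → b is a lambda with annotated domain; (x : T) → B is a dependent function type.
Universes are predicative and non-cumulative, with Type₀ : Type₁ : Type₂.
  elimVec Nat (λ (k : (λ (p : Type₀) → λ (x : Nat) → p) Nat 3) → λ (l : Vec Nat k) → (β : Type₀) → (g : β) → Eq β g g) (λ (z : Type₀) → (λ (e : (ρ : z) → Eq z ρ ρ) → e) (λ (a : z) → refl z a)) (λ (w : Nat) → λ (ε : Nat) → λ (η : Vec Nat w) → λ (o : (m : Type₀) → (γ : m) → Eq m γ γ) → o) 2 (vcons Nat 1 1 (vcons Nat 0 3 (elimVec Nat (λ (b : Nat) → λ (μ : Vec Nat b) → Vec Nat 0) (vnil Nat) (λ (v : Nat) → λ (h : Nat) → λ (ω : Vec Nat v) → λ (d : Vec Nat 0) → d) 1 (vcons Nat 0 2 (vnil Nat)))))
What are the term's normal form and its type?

resulting normal form:
  λ (k : Type₀) → λ (p : k) → refl k p
inferred type:
  (k : Type₀) → (p : k) → Eq k p p
observation: reduction starts at an elimVec iota-redex, and 20 normal-order steps reach the normal form.


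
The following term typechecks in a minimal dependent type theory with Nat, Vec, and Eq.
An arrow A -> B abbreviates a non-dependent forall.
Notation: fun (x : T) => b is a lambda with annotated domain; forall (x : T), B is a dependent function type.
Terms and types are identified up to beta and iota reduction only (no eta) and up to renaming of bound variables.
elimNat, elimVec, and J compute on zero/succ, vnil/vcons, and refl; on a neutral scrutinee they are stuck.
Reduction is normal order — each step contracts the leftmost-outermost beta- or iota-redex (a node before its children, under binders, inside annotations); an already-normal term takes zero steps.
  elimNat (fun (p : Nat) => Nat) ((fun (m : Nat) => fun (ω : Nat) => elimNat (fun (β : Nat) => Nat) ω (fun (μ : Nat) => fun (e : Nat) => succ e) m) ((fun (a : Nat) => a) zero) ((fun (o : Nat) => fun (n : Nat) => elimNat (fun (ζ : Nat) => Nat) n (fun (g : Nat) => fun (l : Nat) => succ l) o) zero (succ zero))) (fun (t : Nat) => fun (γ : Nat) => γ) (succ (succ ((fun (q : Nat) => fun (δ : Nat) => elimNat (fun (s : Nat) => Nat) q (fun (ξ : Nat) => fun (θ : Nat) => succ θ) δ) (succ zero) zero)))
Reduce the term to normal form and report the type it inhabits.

normal form:
  succ zero
type:
  Nat
observation: 20 normal-order steps normalize the term, beginning with an elimNat iota-redex.


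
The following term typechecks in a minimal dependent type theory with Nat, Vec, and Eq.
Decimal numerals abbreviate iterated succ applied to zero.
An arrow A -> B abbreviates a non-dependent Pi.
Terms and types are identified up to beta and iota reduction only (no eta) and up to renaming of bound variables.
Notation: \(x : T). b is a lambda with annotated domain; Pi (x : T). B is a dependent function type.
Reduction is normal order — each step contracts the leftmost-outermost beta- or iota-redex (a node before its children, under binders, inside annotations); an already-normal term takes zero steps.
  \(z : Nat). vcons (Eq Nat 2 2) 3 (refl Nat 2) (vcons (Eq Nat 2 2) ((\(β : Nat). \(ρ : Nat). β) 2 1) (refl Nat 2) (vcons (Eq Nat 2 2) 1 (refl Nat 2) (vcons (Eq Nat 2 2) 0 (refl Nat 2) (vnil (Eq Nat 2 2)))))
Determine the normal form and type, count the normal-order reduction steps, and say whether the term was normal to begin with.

normal form:
  \(z : Nat). vcons (Eq Nat 2 2) 3 (refl Nat 2) (vcons (Eq Nat 2 2) 2 (refl Nat 2) (vcons (Eq Nat 2 2) 1 (refl Nat 2) (vcons (Eq Nat 2 2) 0 (refl Nat 2) (vnil (Eq Nat 2 2)))))
type:
  Nat -> Vec (Eq Nat 2 2) 4
steps to reach normal form (normal order): 2
already normal: no
first redex: a beta-redex


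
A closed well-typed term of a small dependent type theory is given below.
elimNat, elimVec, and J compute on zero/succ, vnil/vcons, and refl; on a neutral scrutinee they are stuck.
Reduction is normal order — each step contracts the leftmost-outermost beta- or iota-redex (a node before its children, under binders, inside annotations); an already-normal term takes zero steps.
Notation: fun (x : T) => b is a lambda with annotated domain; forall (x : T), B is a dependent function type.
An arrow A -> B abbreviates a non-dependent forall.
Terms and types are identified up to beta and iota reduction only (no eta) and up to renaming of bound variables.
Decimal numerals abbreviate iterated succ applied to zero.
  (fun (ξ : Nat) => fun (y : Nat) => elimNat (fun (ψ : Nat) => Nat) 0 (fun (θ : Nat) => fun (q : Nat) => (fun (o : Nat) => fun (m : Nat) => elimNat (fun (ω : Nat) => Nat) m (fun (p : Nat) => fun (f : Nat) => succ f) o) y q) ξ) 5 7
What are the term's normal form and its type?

reduced normal form:
  35
inferred type:
  Nat


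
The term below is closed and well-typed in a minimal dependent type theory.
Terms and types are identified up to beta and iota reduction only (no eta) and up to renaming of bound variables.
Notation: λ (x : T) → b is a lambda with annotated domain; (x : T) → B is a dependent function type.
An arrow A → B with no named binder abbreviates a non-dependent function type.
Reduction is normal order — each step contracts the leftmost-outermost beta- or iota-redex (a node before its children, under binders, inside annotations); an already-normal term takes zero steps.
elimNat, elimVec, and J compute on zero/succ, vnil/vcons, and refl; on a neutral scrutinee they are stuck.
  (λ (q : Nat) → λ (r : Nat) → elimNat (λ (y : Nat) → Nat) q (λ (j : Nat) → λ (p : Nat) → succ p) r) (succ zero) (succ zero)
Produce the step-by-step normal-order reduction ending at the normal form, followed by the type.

reduction (normal order):
  (λ (q : Nat) → λ (r : Nat) → elimNat (λ (y : Nat) → Nat) q (λ (j : Nat) → λ (p : Nat) → succ p) r) (succ zero) (succ zero)
  ~> (λ (q : Nat) → elimNat (λ (r : Nat) → Nat) (succ zero) (λ (y : Nat) → λ (j : Nat) → succ j) q) (succ zero)
  ~> elimNat (λ (q : Nat) → Nat) (succ zero) (λ (r : Nat) → λ (y : Nat) → succ y) (succ zero)
  ~> (λ (q : Nat) → λ (r : Nat) → succ r) zero (elimNat (λ (y : Nat) → Nat) (succ zero) (λ (j : Nat) → λ (p : Nat) → succ p) zero)
  ~> (λ (q : Nat) → succ q) (elimNat (λ (r : Nat) → Nat) (succ zero) (λ (y : Nat) → λ (j : Nat) → succ j) zero)
  ~> succ (elimNat (λ (q : Nat) → Nat) (succ zero) (λ (r : Nat) → λ (y : Nat) → succ y) zero)
  ~> succ (succ zero)
the term's type:
  Nat


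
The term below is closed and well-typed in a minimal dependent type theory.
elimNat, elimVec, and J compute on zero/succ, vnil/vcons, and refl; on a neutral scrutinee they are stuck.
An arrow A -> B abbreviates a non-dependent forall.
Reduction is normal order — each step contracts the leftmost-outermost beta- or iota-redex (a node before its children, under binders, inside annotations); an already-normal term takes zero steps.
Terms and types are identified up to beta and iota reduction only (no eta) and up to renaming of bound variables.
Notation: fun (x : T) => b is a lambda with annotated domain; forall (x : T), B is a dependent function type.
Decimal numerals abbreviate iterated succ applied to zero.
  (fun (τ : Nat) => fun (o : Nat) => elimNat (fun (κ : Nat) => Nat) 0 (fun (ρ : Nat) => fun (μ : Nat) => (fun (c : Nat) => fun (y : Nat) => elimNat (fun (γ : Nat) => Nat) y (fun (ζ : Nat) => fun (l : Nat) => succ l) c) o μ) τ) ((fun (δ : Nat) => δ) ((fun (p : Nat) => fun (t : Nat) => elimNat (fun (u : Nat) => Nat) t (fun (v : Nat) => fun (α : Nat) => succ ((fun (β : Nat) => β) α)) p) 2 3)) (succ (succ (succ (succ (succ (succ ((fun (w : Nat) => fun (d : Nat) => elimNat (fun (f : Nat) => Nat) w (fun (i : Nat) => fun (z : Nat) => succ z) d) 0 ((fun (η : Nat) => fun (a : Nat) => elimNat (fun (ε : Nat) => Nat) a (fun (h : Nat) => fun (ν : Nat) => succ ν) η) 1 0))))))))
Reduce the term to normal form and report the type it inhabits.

resulting normal form:
  35
type:
  Nat
observation: the term reaches its normal form after 66 normal-order steps.


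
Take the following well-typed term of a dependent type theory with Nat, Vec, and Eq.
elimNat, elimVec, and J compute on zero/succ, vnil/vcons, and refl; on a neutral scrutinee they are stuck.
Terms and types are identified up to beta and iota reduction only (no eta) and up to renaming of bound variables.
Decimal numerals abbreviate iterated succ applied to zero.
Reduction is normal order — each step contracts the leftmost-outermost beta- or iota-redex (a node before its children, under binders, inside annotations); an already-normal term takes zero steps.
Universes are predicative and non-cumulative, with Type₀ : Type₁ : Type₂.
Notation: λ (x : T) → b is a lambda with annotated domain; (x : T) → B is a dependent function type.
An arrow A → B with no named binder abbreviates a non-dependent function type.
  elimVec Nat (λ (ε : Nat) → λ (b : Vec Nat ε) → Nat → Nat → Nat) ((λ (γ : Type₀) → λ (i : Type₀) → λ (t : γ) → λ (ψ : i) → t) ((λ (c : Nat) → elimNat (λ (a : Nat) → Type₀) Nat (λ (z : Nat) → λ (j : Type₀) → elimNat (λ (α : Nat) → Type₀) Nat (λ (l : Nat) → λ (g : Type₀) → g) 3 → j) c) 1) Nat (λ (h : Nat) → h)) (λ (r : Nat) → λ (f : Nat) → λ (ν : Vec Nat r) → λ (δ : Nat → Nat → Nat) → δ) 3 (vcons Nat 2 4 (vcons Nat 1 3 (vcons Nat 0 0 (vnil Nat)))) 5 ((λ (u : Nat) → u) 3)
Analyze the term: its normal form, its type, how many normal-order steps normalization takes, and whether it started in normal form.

resulting normal form:
  3
type:
  Nat
normal-order step count: 22
term was already normal: no
first contracted redex: an elimVec iota-redex


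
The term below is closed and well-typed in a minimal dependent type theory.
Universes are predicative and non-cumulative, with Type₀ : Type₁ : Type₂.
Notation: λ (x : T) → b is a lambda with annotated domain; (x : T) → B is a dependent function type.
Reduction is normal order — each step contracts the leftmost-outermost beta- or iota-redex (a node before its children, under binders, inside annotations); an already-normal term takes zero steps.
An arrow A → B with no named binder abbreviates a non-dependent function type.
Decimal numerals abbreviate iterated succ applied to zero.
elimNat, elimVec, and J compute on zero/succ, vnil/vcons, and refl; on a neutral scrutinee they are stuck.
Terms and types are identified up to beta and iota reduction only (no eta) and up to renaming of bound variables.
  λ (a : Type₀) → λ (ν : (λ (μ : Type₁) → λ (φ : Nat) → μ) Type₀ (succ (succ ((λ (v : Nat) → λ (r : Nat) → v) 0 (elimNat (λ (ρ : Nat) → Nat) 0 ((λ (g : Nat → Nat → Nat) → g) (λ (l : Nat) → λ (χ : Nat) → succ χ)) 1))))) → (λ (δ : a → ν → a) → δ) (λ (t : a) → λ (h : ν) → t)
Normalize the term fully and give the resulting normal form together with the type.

normal form:
  λ (a : Type₀) → λ (ν : Type₀) → λ (μ : a) → λ (φ : ν) → μ
inferred type:
  (a : Type₀) → (ν : Type₀) → a → ν → a
observation: 3 normal-order steps normalize the term, beginning with a beta-redex.


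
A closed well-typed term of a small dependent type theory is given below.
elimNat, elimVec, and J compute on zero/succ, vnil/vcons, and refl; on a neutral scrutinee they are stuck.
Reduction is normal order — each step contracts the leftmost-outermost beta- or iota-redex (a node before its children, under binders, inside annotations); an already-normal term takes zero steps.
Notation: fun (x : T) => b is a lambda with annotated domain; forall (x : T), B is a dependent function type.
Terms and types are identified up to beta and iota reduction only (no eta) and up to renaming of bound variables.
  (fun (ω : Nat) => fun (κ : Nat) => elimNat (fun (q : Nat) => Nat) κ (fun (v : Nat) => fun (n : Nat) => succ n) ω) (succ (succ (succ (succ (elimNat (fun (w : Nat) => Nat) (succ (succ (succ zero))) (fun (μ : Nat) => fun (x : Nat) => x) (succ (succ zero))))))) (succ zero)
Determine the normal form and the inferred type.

resulting normal form:
  succ (succ (succ (succ (succ (succ (succ (succ zero)))))))
inferred type:
  Nat
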